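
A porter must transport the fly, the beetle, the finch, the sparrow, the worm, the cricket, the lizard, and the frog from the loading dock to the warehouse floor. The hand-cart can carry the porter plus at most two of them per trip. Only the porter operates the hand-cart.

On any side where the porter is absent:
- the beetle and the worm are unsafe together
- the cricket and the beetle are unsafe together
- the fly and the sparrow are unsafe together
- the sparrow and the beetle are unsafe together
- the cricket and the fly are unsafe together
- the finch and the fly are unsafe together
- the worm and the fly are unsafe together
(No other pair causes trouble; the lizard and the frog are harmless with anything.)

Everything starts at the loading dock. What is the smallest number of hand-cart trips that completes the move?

Counting alone: the porter can take at most 2 across per trip to the warehouse floor, so moving all 8 needs at least 4 loaded trips out, with a return between consecutive ones — at least 7 crossings.
The safety rule pushes this higher. Following every safe sequence of crossings, the most of the 8 that can be at the warehouse floor as the hand-cart arrives there on crossing 7 is 6 — never all 8.
So no plan with fewer than 9 crossings exists, and this one achieves 9:
1. Porter goes to the warehouse floor with the beetle and the fly.
2. Porter goes back to the loading dock alone.
3. Porter goes to the warehouse floor with the finch and the sparrow.
4. Porter goes back to the loading dock with the beetle and the fly.
5. Porter goes to the warehouse floor with the cricket and the worm.
6. Porter goes back to the loading dock alone.
7. Porter goes to the warehouse floor with the frog and the lizard.
8. Porter goes back to the loading dock alone.
9. Porter goes to the warehouse floor with the beetle and the fly.

9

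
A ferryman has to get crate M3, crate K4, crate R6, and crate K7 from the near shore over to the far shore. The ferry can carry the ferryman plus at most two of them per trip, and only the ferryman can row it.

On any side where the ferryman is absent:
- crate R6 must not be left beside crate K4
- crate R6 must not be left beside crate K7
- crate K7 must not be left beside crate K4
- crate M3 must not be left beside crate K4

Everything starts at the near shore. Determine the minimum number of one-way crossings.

5

Counting alone: the ferryman can take at most 2 across per trip to the far shore, so moving all 4 needs at least 2 loaded trips out, with a return between consecutive ones — at least 3 crossings.
The safety rule pushes this higher. Following every safe sequence of crossings, the most of the 4 that can be at the far shore as the ferry arrives there on crossing 3 is 3 — never all 4.
So no plan with fewer than 5 crossings exists, and this one achieves 5:
1. Ferryman goes to the far shore with crate K4 and crate R6.
2. Ferryman goes back to the near shore with crate K4.
3. Ferryman goes to the far shore with crate K4 and crate M3.
4. Ferryman goes back to the near shore with crate K4.
5. Ferryman goes to the far shore with crate K4 and crate K7.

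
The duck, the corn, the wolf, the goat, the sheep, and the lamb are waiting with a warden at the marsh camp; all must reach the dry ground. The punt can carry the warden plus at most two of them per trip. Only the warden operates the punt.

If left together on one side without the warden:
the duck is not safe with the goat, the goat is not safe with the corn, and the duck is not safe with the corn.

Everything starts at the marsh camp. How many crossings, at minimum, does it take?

Counting alone: the warden can take at most 2 across per trip to the dry ground, so moving all 6 needs at least 3 loaded trips out, with a return between consecutive ones — at least 5 crossings.
The safety rule pushes this higher. Following every safe sequence of crossings, the most of the 6 that can be at the dry ground as the punt arrives there on crossings 5, 7 is 4, 5 respectively — never all 6.
So no plan with fewer than 9 crossings exists, and this one achieves 9:
1. Warden goes to the dry ground with the corn and the duck.  [the marsh camp: the goat, the lamb, the sheep, the wolf | the dry ground: the corn, the duck]
2. Warden goes back to the marsh camp with the duck.  [the marsh camp: the duck, the goat, the lamb, the sheep, the wolf | the dry ground: the corn]
3. Warden goes to the dry ground with the duck and the wolf.  [the marsh camp: the goat, the lamb, the sheep | the dry ground: the corn, the duck, the wolf]
4. Warden goes back to the marsh camp with the duck.  [the marsh camp: the duck, the goat, the lamb, the sheep | the dry ground: the corn, the wolf]
5. Warden goes to the dry ground with the duck and the sheep.  [the marsh camp: the goat, the lamb | the dry ground: the corn, the duck, the sheep, the wolf]
6. Warden goes back to the marsh camp with the duck.  [the marsh camp: the duck, the goat, the lamb | the dry ground: the corn, the sheep, the wolf]
7. Warden goes to the dry ground with the duck and the lamb.  [the marsh camp: the goat | the dry ground: the corn, the duck, the lamb, the sheep, the wolf]
8. Warden goes back to the marsh camp with the duck.  [the marsh camp: the duck, the goat | the dry ground: the corn, the lamb, the sheep, the wolf]
9. Warden goes to the dry ground with the duck and the goat.  [the marsh camp: — | the dry ground: the corn, the duck, the goat, the lamb, the sheep, the wolf]

9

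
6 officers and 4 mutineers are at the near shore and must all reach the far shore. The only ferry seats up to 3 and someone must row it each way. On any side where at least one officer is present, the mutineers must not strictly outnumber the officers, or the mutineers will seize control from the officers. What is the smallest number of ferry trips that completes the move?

9

Counting alone: each trip to the far shore takes at most 3 across and each return brings at least 1 back, so after t trips out (and t−1 returns) at most 3t − (t−1) of the 10 are across; that first reaches 10 at t = 5, so at least 9 crossings are needed.
The plan below uses exactly 9 crossings, so it is optimal:
1. 2 mutineers → the far shore.  (the near shore: 6O 2M; the far shore: 0O 2M)
2. 1 mutineer ← the near shore.  (the near shore: 6O 3M; the far shore: 0O 1M)
3. 3 mutineers → the far shore.  (the near shore: 6O 0M; the far shore: 0O 4M)
4. 1 mutineer ← the near shore.  (the near shore: 6O 1M; the far shore: 0O 3M)
5. 3 officers → the far shore.  (the near shore: 3O 1M; the far shore: 3O 3M)
6. 1 mutineer ← the near shore.  (the near shore: 3O 2M; the far shore: 3O 2M)
7. 1 officer and 2 mutineers → the far shore.  (the near shore: 2O 0M; the far shore: 4O 4M)
8. 1 mutineer ← the near shore.  (the near shore: 2O 1M; the far shore: 4O 3M)
9. 2 officers and 1 mutineer → the far shore.  (the near shore: 0O 0M; the far shore: 6O 4M)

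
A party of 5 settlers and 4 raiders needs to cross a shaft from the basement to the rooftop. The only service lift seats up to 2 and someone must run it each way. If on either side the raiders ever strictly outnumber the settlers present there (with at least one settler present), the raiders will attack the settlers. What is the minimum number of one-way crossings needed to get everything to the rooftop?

15

Counting alone: each trip to the rooftop takes at most 2 across and each return brings at least 1 back, so after t trips out (and t−1 returns) at most 2t − (t−1) of the 9 are across; that first reaches 9 at t = 8, so at least 15 crossings are needed.
The plan below uses exactly 15 crossings, so it is optimal:
1. 2 raiders → the rooftop.  (the basement: 5S 2R; the rooftop: 0S 2R)
2. 1 raider ← the basement.  (the basement: 5S 3R; the rooftop: 0S 1R)
3. 2 raiders → the rooftop.  (the basement: 5S 1R; the rooftop: 0S 3R)
4. 1 raider ← the basement.  (the basement: 5S 2R; the rooftop: 0S 2R)
5. 2 settlers → the rooftop.  (the basement: 3S 2R; the rooftop: 2S 2R)
6. 1 raider ← the basement.  (the basement: 3S 3R; the rooftop: 2S 1R)
7. 1 settler and 1 raider → the rooftop.  (the basement: 2S 2R; the rooftop: 3S 2R)
8. 1 settler ← the basement.  (the basement: 3S 2R; the rooftop: 2S 2R)
9. 1 settler and 1 raider → the rooftop.  (the basement: 2S 1R; the rooftop: 3S 3R)
10. 1 raider ← the basement.  (the basement: 2S 2R; the rooftop: 3S 2R)
11. 1 settler and 1 raider → the rooftop.  (the basement: 1S 1R; the rooftop: 4S 3R)
12. 1 settler ← the basement.  (the basement: 2S 1R; the rooftop: 3S 3R)
13. 1 settler and 1 raider → the rooftop.  (the basement: 1S 0R; the rooftop: 4S 4R)
14. 1 raider ← the basement.  (the basement: 1S 1R; the rooftop: 4S 3R)
15. 1 settler and 1 raider → the rooftop.  (the basement: 0S 0R; the rooftop: 5S 4R)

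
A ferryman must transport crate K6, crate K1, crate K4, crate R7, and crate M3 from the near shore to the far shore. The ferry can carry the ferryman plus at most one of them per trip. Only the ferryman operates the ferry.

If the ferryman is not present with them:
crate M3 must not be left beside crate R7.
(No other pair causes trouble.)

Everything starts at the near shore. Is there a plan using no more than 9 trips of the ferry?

Yes

Yes — this plan uses 9 crossings (≤ 9):
1. Ferryman goes to the far shore with crate R7.
2. Ferryman goes back to the near shore alone.
3. Ferryman goes to the far shore with crate K6.
4. Ferryman goes back to the near shore alone.
5. Ferryman goes to the far shore with crate K1.
6. Ferryman goes back to the near shore alone.
7. Ferryman goes to the far shore with crate K4.
8. Ferryman goes back to the near shore alone.
9. Ferryman goes to the far shore with crate M3.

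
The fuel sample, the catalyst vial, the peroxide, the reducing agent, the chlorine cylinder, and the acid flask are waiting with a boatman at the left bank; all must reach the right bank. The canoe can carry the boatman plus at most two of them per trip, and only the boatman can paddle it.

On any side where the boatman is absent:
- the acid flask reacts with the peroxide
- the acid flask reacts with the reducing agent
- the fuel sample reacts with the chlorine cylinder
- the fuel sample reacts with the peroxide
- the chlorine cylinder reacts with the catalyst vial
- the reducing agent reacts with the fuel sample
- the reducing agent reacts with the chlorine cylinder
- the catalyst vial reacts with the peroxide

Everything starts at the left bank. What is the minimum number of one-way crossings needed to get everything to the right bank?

impossible

Whatever the first load, the items left behind include a forbidden pair without the boatman. No opening move is safe, so no plan exists.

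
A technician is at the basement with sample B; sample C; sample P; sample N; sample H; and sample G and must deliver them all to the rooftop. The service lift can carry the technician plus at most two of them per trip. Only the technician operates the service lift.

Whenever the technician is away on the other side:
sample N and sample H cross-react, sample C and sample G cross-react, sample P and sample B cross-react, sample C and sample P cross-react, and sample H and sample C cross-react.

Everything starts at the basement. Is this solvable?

Whatever the first load, the items left behind include a forbidden pair without the technician. No opening move is safe, so no plan exists.

No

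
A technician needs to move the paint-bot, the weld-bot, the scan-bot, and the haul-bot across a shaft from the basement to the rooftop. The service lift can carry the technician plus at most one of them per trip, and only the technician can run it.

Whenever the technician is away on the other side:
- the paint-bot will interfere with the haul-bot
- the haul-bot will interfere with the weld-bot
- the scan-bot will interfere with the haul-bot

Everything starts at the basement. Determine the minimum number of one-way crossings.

impossible

Following every safe sequence of crossings from the start, the most of the 4 that can be at the rooftop as the service lift arrives there on crossings 1, 3 is 1, 2 respectively; the best ever achieved is 2 of 4.
From crossing 5 on, no configuration arises that was not already reachable earlier: only 9 distinct safe configurations (who is on which side, and where the service lift is) can ever be reached, none of them has everyone across, and every continuation just revisits them. So no valid plan exists.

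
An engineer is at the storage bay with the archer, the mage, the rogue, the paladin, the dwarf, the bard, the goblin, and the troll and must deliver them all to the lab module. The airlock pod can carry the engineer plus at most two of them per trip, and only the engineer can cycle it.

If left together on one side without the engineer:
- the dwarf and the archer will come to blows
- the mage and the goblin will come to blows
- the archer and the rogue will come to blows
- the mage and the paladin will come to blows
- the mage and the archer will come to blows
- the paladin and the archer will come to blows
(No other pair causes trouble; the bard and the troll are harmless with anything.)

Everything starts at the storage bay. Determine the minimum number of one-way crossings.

13

Counting alone: the engineer can take at most 2 across per trip to the lab module, so moving all 8 needs at least 4 loaded trips out, with a return between consecutive ones — at least 7 crossings.
The safety rule pushes this higher. Following every safe sequence of crossings, the most of the 8 that can be at the lab module as the airlock pod arrives there on crossings 7, 9, 11 is 5, 6, 7 respectively — never all 8.
So no plan with fewer than 13 crossings exists, and this one achieves 13:
1. Engineer goes to the lab module with the archer and the mage.
2. Engineer goes back to the storage bay with the archer.
3. Engineer goes to the lab module with the archer and the rogue.
4. Engineer goes back to the storage bay with the archer.
5. Engineer goes to the lab module with the archer and the dwarf.
6. Engineer goes back to the storage bay with the archer.
7. Engineer goes to the lab module with the archer and the bard.
8. Engineer goes back to the storage bay with the archer.
9. Engineer goes to the lab module with the archer and the troll.
10. Engineer goes back to the storage bay with the archer.
11. Engineer goes to the lab module with the goblin and the paladin.
12. Engineer goes back to the storage bay with the mage.
13. Engineer goes to the lab module with the archer and the mage.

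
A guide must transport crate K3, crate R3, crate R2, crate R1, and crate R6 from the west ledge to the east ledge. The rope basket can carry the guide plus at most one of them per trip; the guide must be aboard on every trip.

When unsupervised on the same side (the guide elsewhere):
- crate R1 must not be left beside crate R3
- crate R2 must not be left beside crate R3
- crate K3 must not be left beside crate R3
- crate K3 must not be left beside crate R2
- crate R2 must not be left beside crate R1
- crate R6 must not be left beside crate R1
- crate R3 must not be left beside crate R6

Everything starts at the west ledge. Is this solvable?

Whatever the first load, the items left behind include a forbidden pair without the guide. No opening move is safe, so no plan exists.

No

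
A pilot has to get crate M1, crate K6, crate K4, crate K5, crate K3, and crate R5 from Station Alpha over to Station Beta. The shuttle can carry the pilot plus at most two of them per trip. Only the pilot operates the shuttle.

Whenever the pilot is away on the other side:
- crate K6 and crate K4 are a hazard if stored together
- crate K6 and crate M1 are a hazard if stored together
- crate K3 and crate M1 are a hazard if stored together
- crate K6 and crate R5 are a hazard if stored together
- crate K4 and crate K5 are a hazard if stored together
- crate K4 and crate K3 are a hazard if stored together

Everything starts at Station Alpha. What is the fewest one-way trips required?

impossible

Whatever the first load, the items left behind include a forbidden pair without the pilot. No opening move is safe, so no plan exists.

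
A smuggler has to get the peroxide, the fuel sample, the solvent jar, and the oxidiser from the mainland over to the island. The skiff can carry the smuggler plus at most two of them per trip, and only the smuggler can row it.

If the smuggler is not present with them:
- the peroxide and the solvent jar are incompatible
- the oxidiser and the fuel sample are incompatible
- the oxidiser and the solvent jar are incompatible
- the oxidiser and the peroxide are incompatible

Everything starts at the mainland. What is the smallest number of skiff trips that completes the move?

5

Counting alone: the smuggler can take at most 2 across per trip to the island, so moving all 4 needs at least 2 loaded trips out, with a return between consecutive ones — at least 3 crossings.
The safety rule pushes this higher. Following every safe sequence of crossings, the most of the 4 that can be at the island as the skiff arrives there on crossing 3 is 3 — never all 4.
So no plan with fewer than 5 crossings exists, and this one achieves 5:
1. Smuggler goes to the island with the oxidiser and the peroxide.  [the mainland: the fuel sample, the solvent jar | the island: the oxidiser, the peroxide]
2. Smuggler goes back to the mainland with the peroxide.  [the mainland: the fuel sample, the peroxide, the solvent jar | the island: the oxidiser]
3. Smuggler goes to the island with the fuel sample and the peroxide.  [the mainland: the solvent jar | the island: the fuel sample, the oxidiser, the peroxide]
4. Smuggler goes back to the mainland with the oxidiser.  [the mainland: the oxidiser, the solvent jar | the island: the fuel sample, the peroxide]
5. Smuggler goes to the island with the oxidiser and the solvent jar.  [the mainland: — | the island: the fuel sample, the oxidiser, the peroxide, the solvent jar]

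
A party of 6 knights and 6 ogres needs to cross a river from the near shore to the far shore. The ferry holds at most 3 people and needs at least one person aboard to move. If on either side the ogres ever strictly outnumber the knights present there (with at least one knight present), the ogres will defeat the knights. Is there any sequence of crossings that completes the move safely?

No

Following every safe sequence of crossings from the start, the most of the 12 that can be at the far shore as the ferry arrives there on crossings 1, 3, 5 is 3, 5, 6 respectively; the best ever achieved is 6 of 12.
From crossing 7 on, no configuration arises that was not already reachable earlier: only 17 distinct safe configurations (who is on which side, and where the ferry is) can ever be reached, none of them has everyone across, and every continuation just revisits them. They are: 0 knights + 0 ogres across (ferry back at the start); 0 knights + 1 ogre across (ferry there); 0 knights + 1 ogre across (ferry back at the start); 0 knights + 2 ogres across (ferry there); 0 knights + 2 ogres across (ferry back at the start); 0 knights + 3 ogres across (ferry there); 0 knights + 3 ogres across (ferry back at the start); 0 knights + 4 ogres across (ferry there); 0 knights + 4 ogres across (ferry back at the start); 0 knights + 5 ogres across (ferry there); 0 knights + 5 ogres across (ferry back at the start); 0 knights + 6 ogres across (ferry there); 1 knight + 1 ogre across (ferry there); 1 knight + 1 ogre across (ferry back at the start); 2 knights + 2 ogres across (ferry there); 2 knights + 2 ogres across (ferry back at the start); 3 knights + 3 ogres across (ferry there). So no valid plan exists.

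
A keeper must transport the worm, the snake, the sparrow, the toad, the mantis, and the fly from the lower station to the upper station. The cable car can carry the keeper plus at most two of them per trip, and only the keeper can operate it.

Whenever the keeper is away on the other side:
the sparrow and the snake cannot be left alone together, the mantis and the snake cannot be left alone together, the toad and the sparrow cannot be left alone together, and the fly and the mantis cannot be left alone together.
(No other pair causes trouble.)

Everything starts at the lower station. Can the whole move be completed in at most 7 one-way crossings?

Yes — this plan uses 7 crossings (≤ 7):
1. Keeper goes to the upper station with the mantis and the sparrow.
2. Keeper goes back to the lower station alone.
3. Keeper goes to the upper station with the snake and the worm.
4. Keeper goes back to the lower station with the mantis and the sparrow.
5. Keeper goes to the upper station with the fly and the toad.
6. Keeper goes back to the lower station alone.
7. Keeper goes to the upper station with the mantis and the sparrow.

Yes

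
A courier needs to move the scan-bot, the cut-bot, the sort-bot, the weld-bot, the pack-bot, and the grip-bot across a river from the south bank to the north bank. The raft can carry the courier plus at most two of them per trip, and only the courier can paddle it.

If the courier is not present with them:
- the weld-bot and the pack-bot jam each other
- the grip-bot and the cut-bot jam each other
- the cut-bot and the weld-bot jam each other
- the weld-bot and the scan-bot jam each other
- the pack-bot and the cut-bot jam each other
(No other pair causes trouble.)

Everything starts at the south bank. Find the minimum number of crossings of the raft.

9

Counting alone: the courier can take at most 2 across per trip to the north bank, so moving all 6 needs at least 3 loaded trips out, with a return between consecutive ones — at least 5 crossings.
The safety rule pushes this higher. Following every safe sequence of crossings, the most of the 6 that can be at the north bank as the raft arrives there on crossings 5, 7 is 4, 5 respectively — never all 6.
So no plan with fewer than 9 crossings exists, and this one achieves 9:
1. Courier goes to the north bank with the cut-bot and the weld-bot.  [the south bank: the grip-bot, the pack-bot, the scan-bot, the sort-bot | the north bank: the cut-bot, the weld-bot]
2. Courier goes back to the south bank with the cut-bot.  [the south bank: the cut-bot, the grip-bot, the pack-bot, the scan-bot, the sort-bot | the north bank: the weld-bot]
3. Courier goes to the north bank with the cut-bot and the scan-bot.  [the south bank: the grip-bot, the pack-bot, the sort-bot | the north bank: the cut-bot, the scan-bot, the weld-bot]
4. Courier goes back to the south bank with the weld-bot.  [the south bank: the grip-bot, the pack-bot, the sort-bot, the weld-bot | the north bank: the cut-bot, the scan-bot]
5. Courier goes to the north bank with the sort-bot and the weld-bot.  [the south bank: the grip-bot, the pack-bot | the north bank: the cut-bot, the scan-bot, the sort-bot, the weld-bot]
6. Courier goes back to the south bank with the weld-bot.  [the south bank: the grip-bot, the pack-bot, the weld-bot | the north bank: the cut-bot, the scan-bot, the sort-bot]
7. Courier goes to the north bank with the grip-bot and the pack-bot.  [the south bank: the weld-bot | the north bank: the cut-bot, the grip-bot, the pack-bot, the scan-bot, the sort-bot]
8. Courier goes back to the south bank with the cut-bot.  [the south bank: the cut-bot, the weld-bot | the north bank: the grip-bot, the pack-bot, the scan-bot, the sort-bot]
9. Courier goes to the north bank with the cut-bot and the weld-bot.  [the south bank: — | the north bank: the cut-bot, the grip-bot, the pack-bot, the scan-bot, the sort-bot, the weld-bot]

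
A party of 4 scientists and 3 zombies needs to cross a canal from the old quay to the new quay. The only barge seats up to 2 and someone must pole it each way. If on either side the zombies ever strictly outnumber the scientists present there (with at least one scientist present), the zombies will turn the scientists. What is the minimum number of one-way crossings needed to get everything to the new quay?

11

Counting alone: each trip to the new quay takes at most 2 across and each return brings at least 1 back, so after t trips out (and t−1 returns) at most 2t − (t−1) of the 7 are across; that first reaches 7 at t = 6, so at least 11 crossings are needed.
The plan below uses exactly 11 crossings, so it is optimal:
1. 2 zombies → the new quay.  (the old quay: 4S 1Z; the new quay: 0S 2Z)
2. 1 zombie ← the old quay.  (the old quay: 4S 2Z; the new quay: 0S 1Z)
3. 2 zombies → the new quay.  (the old quay: 4S 0Z; the new quay: 0S 3Z)
4. 1 zombie ← the old quay.  (the old quay: 4S 1Z; the new quay: 0S 2Z)
5. 2 scientists → the new quay.  (the old quay: 2S 1Z; the new quay: 2S 2Z)
6. 1 zombie ← the old quay.  (the old quay: 2S 2Z; the new quay: 2S 1Z)
7. 1 scientist and 1 zombie → the new quay.  (the old quay: 1S 1Z; the new quay: 3S 2Z)
8. 1 scientist ← the old quay.  (the old quay: 2S 1Z; the new quay: 2S 2Z)
9. 1 scientist and 1 zombie → the new quay.  (the old quay: 1S 0Z; the new quay: 3S 3Z)
10. 1 zombie ← the old quay.  (the old quay: 1S 1Z; the new quay: 3S 2Z)
11. 1 scientist and 1 zombie → the new quay.  (the old quay: 0S 0Z; the new quay: 4S 3Z)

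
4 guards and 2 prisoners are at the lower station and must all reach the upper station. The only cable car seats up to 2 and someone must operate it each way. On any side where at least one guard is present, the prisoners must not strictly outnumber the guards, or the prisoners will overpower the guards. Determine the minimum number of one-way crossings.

Counting alone: each trip to the upper station takes at most 2 across and each return brings at least 1 back, so after t trips out (and t−1 returns) at most 2t − (t−1) of the 6 are across; that first reaches 6 at t = 5, so at least 9 crossings are needed.
The plan below uses exactly 9 crossings, so it is optimal:
1. 2 prisoners → the upper station.  (the lower station: 4G 0P; the upper station: 0G 2P)
2. 1 prisoner ← the lower station.  (the lower station: 4G 1P; the upper station: 0G 1P)
3. 2 guards → the upper station.  (the lower station: 2G 1P; the upper station: 2G 1P)
4. 1 prisoner ← the lower station.  (the lower station: 2G 2P; the upper station: 2G 0P)
5. 2 prisoners → the upper station.  (the lower station: 2G 0P; the upper station: 2G 2P)
6. 1 prisoner ← the lower station.  (the lower station: 2G 1P; the upper station: 2G 1P)
7. 1 guard and 1 prisoner → the upper station.  (the lower station: 1G 0P; the upper station: 3G 2P)
8. 1 prisoner ← the lower station.  (the lower station: 1G 1P; the upper station: 3G 1P)
9. 1 guard and 1 prisoner → the upper station.  (the lower station: 0G 0P; the upper station: 4G 2P)

9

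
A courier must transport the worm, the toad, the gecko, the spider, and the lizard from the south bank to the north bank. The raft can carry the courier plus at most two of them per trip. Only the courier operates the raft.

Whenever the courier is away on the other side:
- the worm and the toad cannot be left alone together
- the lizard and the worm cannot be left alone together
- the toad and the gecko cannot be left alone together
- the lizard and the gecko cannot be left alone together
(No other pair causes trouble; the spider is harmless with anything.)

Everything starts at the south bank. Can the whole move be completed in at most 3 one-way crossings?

No

Counting alone: the courier can take at most 2 across per trip to the north bank, so moving all 5 needs at least 3 loaded trips out, with a return between consecutive ones — at least 5 crossings.
Since 3 < 5, 3 crossings cannot be enough. (The shortest complete plan in fact takes 5:)
1. Courier goes to the north bank with the gecko and the worm.  [the south bank: the lizard, the spider, the toad | the north bank: the gecko, the worm]
2. Courier goes back to the south bank alone.  [the south bank: the lizard, the spider, the toad | the north bank: the gecko, the worm]
3. Courier goes to the north bank with the spider.  [the south bank: the lizard, the toad | the north bank: the gecko, the spider, the worm]
4. Courier goes back to the south bank alone.  [the south bank: the lizard, the toad | the north bank: the gecko, the spider, the worm]
5. Courier goes to the north bank with the lizard and the toad.  [the south bank: — | the north bank: the gecko, the lizard, the spider, the toad, the worm]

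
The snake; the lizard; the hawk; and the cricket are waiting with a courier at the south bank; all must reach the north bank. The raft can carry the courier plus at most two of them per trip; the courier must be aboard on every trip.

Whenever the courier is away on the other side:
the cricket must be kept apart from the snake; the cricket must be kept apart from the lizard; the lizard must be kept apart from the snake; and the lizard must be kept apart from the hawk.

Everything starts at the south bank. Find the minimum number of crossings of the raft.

Counting alone: the courier can take at most 2 across per trip to the north bank, so moving all 4 needs at least 2 loaded trips out, with a return between consecutive ones — at least 3 crossings.
The safety rule pushes this higher. Following every safe sequence of crossings, the most of the 4 that can be at the north bank as the raft arrives there on crossing 3 is 3 — never all 4.
So no plan with fewer than 5 crossings exists, and this one achieves 5:
1. Courier goes to the north bank with the lizard and the snake.  [the south bank: the cricket, the hawk | the north bank: the lizard, the snake]
2. Courier goes back to the south bank with the snake.  [the south bank: the cricket, the hawk, the snake | the north bank: the lizard]
3. Courier goes to the north bank with the hawk and the snake.  [the south bank: the cricket | the north bank: the hawk, the lizard, the snake]
4. Courier goes back to the south bank with the lizard.  [the south bank: the cricket, the lizard | the north bank: the hawk, the snake]
5. Courier goes to the north bank with the cricket and the lizard.  [the south bank: — | the north bank: the cricket, the hawk, the lizard, the snake]

5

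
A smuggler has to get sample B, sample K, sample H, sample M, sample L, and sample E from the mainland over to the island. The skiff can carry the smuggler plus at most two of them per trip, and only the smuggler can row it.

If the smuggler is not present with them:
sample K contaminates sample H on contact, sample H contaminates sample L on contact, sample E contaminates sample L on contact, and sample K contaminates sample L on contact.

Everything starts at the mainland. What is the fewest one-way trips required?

Counting alone: the smuggler can take at most 2 across per trip to the island, so moving all 6 needs at least 3 loaded trips out, with a return between consecutive ones — at least 5 crossings.
The safety rule pushes this higher. Following every safe sequence of crossings, the most of the 6 that can be at the island as the skiff arrives there on crossings 5, 7 is 4, 5 respectively — never all 6.
So no plan with fewer than 9 crossings exists, and this one achieves 9:
1. Smuggler goes to the island with sample K and sample L.  [the mainland: sample B, sample E, sample H, sample M | the island: sample K, sample L]
2. Smuggler goes back to the mainland with sample K.  [the mainland: sample B, sample E, sample H, sample K, sample M | the island: sample L]
3. Smuggler goes to the island with sample B and sample K.  [the mainland: sample E, sample H, sample M | the island: sample B, sample K, sample L]
4. Smuggler goes back to the mainland with sample K.  [the mainland: sample E, sample H, sample K, sample M | the island: sample B, sample L]
5. Smuggler goes to the island with sample K and sample M.  [the mainland: sample E, sample H | the island: sample B, sample K, sample L, sample M]
6. Smuggler goes back to the mainland with sample K.  [the mainland: sample E, sample H, sample K | the island: sample B, sample L, sample M]
7. Smuggler goes to the island with sample E and sample K.  [the mainland: sample H | the island: sample B, sample E, sample K, sample L, sample M]
8. Smuggler goes back to the mainland with sample L.  [the mainland: sample H, sample L | the island: sample B, sample E, sample K, sample M]
9. Smuggler goes to the island with sample H and sample L.  [the mainland: — | the island: sample B, sample E, sample H, sample K, sample L, sample M]

9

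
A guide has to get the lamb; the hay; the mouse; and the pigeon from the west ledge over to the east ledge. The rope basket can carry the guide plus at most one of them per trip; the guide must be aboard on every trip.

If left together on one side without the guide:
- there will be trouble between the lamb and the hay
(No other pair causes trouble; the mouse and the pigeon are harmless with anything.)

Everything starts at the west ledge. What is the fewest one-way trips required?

7

Counting alone: the guide can take at most 1 across per trip to the east ledge, so moving all 4 needs at least 4 loaded trips out, with a return between consecutive ones — at least 7 crossings.
The plan below uses exactly 7 crossings, so it is optimal:
1. Guide goes to the east ledge with the lamb.
2. Guide goes back to the west ledge alone.
3. Guide goes to the east ledge with the mouse.
4. Guide goes back to the west ledge alone.
5. Guide goes to the east ledge with the pigeon.
6. Guide goes back to the west ledge alone.
7. Guide goes to the east ledge with the hay.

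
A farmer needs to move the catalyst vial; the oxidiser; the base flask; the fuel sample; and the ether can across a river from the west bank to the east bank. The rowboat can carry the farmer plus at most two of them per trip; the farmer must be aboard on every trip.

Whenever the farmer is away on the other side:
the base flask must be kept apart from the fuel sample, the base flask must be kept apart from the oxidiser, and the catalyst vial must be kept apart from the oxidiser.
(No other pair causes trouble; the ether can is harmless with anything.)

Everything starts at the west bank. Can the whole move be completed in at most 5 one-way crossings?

Yes

Yes — this plan uses 5 crossings (≤ 5):
1. Farmer goes to the east bank with the base flask and the catalyst vial.
2. Farmer goes back to the west bank alone.
3. Farmer goes to the east bank with the ether can.
4. Farmer goes back to the west bank alone.
5. Farmer goes to the east bank with the fuel sample and the oxidiser.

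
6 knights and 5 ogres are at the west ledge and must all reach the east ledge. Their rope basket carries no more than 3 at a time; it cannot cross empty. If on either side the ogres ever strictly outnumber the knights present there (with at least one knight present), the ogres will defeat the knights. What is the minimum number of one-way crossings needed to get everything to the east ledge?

9

Counting alone: each trip to the east ledge takes at most 3 across and each return brings at least 1 back, so after t trips out (and t−1 returns) at most 3t − (t−1) of the 11 are across; that first reaches 11 at t = 5, so at least 9 crossings are needed.
The plan below uses exactly 9 crossings, so it is optimal:
1. 3 ogres → the east ledge.  (the west ledge: 6K 2O; the east ledge: 0K 3O)
2. 1 ogre ← the west ledge.  (the west ledge: 6K 3O; the east ledge: 0K 2O)
3. 3 knights → the east ledge.  (the west ledge: 3K 3O; the east ledge: 3K 2O)
4. 1 knight ← the west ledge.  (the west ledge: 4K 3O; the east ledge: 2K 2O)
5. 2 knights and 1 ogre → the east ledge.  (the west ledge: 2K 2O; the east ledge: 4K 3O)
6. 1 knight ← the west ledge.  (the west ledge: 3K 2O; the east ledge: 3K 3O)
7. 2 knights and 1 ogre → the east ledge.  (the west ledge: 1K 1O; the east ledge: 5K 4O)
8. 1 knight ← the west ledge.  (the west ledge: 2K 1O; the east ledge: 4K 4O)
9. 2 knights and 1 ogre → the east ledge.  (the west ledge: 0K 0O; the east ledge: 6K 5O)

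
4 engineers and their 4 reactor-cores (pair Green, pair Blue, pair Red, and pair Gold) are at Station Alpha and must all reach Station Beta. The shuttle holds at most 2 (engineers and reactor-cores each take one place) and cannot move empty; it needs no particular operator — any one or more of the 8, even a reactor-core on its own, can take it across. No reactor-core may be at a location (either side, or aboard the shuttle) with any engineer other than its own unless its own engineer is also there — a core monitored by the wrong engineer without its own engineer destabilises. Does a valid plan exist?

No

Following every safe sequence of crossings from the start, the most of the 8 that can be at Station Beta as the shuttle arrives there on crossings 1, 3, 5 is 2, 3, 4 respectively; the best ever achieved is 4 of 8.
From crossing 7 on, no configuration arises that was not already reachable earlier: only 44 distinct safe configurations (who is on which side, and where the shuttle is) can ever be reached, none of them has everyone across, and every continuation just revisits them. So no valid plan exists.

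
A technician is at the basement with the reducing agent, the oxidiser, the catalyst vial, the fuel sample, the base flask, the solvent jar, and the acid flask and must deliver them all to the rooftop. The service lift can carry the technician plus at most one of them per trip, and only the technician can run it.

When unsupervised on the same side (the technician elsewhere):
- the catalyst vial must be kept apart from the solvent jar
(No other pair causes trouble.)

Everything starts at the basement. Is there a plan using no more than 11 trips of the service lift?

Counting alone: the technician can take at most 1 across per trip to the rooftop, so moving all 7 needs at least 7 loaded trips out, with a return between consecutive ones — at least 13 crossings.
Since 11 < 13, 11 crossings cannot be enough. (The shortest complete plan in fact takes 13:)
1. Technician goes to the rooftop with the catalyst vial.  [the basement: the acid flask, the base flask, the fuel sample, the oxidiser, the reducing agent, the solvent jar | the rooftop: the catalyst vial]
2. Technician goes back to the basement alone.  [the basement: the acid flask, the base flask, the fuel sample, the oxidiser, the reducing agent, the solvent jar | the rooftop: the catalyst vial]
3. Technician goes to the rooftop with the reducing agent.  [the basement: the acid flask, the base flask, the fuel sample, the oxidiser, the solvent jar | the rooftop: the catalyst vial, the reducing agent]
4. Technician goes back to the basement alone.  [the basement: the acid flask, the base flask, the fuel sample, the oxidiser, the solvent jar | the rooftop: the catalyst vial, the reducing agent]
5. Technician goes to the rooftop with the oxidiser.  [the basement: the acid flask, the base flask, the fuel sample, the solvent jar | the rooftop: the catalyst vial, the oxidiser, the reducing agent]
6. Technician goes back to the basement alone.  [the basement: the acid flask, the base flask, the fuel sample, the solvent jar | the rooftop: the catalyst vial, the oxidiser, the reducing agent]
7. Technician goes to the rooftop with the fuel sample.  [the basement: the acid flask, the base flask, the solvent jar | the rooftop: the catalyst vial, the fuel sample, the oxidiser, the reducing agent]
8. Technician goes back to the basement alone.  [the basement: the acid flask, the base flask, the solvent jar | the rooftop: the catalyst vial, the fuel sample, the oxidiser, the reducing agent]
9. Technician goes to the rooftop with the base flask.  [the basement: the acid flask, the solvent jar | the rooftop: the base flask, the catalyst vial, the fuel sample, the oxidiser, the reducing agent]
10. Technician goes back to the basement alone.  [the basement: the acid flask, the solvent jar | the rooftop: the base flask, the catalyst vial, the fuel sample, the oxidiser, the reducing agent]
11. Technician goes to the rooftop with the acid flask.  [the basement: the solvent jar | the rooftop: the acid flask, the base flask, the catalyst vial, the fuel sample, the oxidiser, the reducing agent]
12. Technician goes back to the basement alone.  [the basement: the solvent jar | the rooftop: the acid flask, the base flask, the catalyst vial, the fuel sample, the oxidiser, the reducing agent]
13. Technician goes to the rooftop with the solvent jar.  [the basement: — | the rooftop: the acid flask, the base flask, the catalyst vial, the fuel sample, the oxidiser, the reducing agent, the solvent jar]

No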